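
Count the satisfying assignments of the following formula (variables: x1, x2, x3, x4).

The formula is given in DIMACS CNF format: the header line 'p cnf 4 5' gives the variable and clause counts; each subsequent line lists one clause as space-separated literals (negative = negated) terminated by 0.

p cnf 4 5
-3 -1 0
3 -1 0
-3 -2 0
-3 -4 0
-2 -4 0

There are 2^4 = 16 truth assignments over (x1, x2, x3, x4).
Split on x3. With x3 = True, the clauses containing x3 are satisfied and ¬x3 drops from the rest; 1 of the 2^3 = 8 assignments to the other variables satisfy what remains.
With x3 = False, by the same count on the reduced clause set, 3 assignments work.
(One model: x1=F, x2=F, x3=F, x4=F.)
Total: 1 + 3 = 4.

4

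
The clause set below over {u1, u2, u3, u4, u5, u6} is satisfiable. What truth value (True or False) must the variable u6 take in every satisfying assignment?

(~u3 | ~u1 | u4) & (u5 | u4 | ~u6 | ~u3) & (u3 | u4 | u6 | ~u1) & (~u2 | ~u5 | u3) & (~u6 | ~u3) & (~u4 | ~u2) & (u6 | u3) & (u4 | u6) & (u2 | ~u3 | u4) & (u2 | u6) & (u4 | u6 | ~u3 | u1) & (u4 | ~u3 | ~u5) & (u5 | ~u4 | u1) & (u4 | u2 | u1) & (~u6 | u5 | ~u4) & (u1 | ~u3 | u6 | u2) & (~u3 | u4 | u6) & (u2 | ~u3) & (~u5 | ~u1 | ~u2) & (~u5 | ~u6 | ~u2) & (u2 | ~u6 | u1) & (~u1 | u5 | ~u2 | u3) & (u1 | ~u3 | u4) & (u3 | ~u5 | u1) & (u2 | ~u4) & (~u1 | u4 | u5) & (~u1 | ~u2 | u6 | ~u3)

True

Suppose u6 = 0.
The clause (u3) is unit, so u3 = 1.
The clause (u4) is unit, so u4 = 1.
The clause (~u2) is unit, so u2 = 0.
Now (u2) is unsatisfied and unit — conflict.
So every satisfying assignment has u6 = True.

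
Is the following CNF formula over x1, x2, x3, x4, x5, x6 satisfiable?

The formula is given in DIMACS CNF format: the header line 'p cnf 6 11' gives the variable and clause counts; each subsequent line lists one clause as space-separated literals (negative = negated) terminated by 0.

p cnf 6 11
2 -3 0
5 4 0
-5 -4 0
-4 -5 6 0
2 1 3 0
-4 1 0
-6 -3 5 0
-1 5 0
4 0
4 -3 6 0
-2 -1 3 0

Unsatisfiable

From the singleton clause (x4), x4 = True.
From the singleton clause (¬x5), x5 = False.
From the singleton clause (x1), x1 = True.
But (¬x1) is also a unit clause — contradiction.
No assignment satisfies every clause.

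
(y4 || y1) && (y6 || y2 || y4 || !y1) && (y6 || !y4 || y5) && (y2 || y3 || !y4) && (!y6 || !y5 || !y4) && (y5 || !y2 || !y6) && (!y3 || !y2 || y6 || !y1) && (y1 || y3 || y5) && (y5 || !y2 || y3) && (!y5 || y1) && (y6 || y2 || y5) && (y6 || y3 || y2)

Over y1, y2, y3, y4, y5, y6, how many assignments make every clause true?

There are 2^6 = 64 truth assignments over (y1, y2, y3, y4, y5, y6).
Split on y1. With y1 = true, the clauses containing y1 are satisfied and !y1 drops from the rest; 10 of the 2^5 = 32 assignments to the other variables satisfy what remains.
With y1 = false, by the same count on the reduced clause set, 1 assignment works.
(One model: y1=F, y2=F, y3=T, y4=T, y5=F, y6=T.)
Total: 10 + 1 = 11.

11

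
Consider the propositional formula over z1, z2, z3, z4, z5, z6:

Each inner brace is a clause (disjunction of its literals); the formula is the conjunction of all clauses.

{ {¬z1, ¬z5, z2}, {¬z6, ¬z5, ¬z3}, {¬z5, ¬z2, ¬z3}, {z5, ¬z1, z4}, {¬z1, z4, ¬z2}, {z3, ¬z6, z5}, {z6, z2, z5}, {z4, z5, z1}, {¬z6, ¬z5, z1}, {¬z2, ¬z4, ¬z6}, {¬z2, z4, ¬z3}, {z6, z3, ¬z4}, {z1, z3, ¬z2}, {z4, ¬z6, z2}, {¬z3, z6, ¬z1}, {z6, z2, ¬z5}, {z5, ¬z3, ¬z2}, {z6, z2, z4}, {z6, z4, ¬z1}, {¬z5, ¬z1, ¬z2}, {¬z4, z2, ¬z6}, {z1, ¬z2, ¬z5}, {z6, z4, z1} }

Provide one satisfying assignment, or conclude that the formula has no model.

Try z1 = False.
Try z4 = True.
Try z6 = False.
Unit clause (z3) forces z3 = True.
Try z5 = False.
Unit clause (z2) forces z2 = True.
Now (¬z2) is unsatisfied and unit — conflict.
Backtrack on z5: now try z5 = True.
Unit clause (¬z2) forces z2 = False.
Now (z2) is unsatisfied and unit — conflict.
Neither z5 = True nor z5 = False works.
Backtrack on z6: now try z6 = True.
Unit clause (¬z5) forces z5 = False.
Unit clause (z3) forces z3 = True.
Unit clause (¬z2) forces z2 = False.
Now (z2) is unsatisfied and unit — conflict.
Neither z6 = True nor z6 = False works.
Backtrack on z4: now try z4 = False.
Unit clause (z5) forces z5 = True.
Unit clause (¬z6) forces z6 = False.
Now (z6) is unsatisfied and unit — conflict.
Neither z4 = True nor z4 = False works.
Backtrack on z1: now try z1 = True.
Try z5 = False.
Unit clause (z4) forces z4 = True.
Try z3 = True.
Unit clause (z6) forces z6 = True.
Unit clause (¬z2) forces z2 = False.
Now (z2) is unsatisfied and unit — conflict.
Backtrack on z3: now try z3 = False.
Unit clause (¬z6) forces z6 = False.
Now (z6) is unsatisfied and unit — conflict.
Neither z3 = True nor z3 = False works.
Backtrack on z5: now try z5 = True.
Unit clause (z2) forces z2 = True.
Now (¬z2) is unsatisfied and unit — conflict.
Neither z5 = True nor z5 = False works.
Neither z1 = True nor z1 = False works.

UNSATISFIABLE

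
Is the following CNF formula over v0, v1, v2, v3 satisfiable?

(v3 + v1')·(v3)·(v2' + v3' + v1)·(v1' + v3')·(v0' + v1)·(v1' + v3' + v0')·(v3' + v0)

The clause (v3) is unit, so v3 = 1.
The clause (v1') is unit, so v1 = 0.
The clause (v2') is unit, so v2 = 0.
The clause (v0') is unit, so v0 = 0.
That conflicts with the unit clause (v0).
No assignment satisfies every clause.

No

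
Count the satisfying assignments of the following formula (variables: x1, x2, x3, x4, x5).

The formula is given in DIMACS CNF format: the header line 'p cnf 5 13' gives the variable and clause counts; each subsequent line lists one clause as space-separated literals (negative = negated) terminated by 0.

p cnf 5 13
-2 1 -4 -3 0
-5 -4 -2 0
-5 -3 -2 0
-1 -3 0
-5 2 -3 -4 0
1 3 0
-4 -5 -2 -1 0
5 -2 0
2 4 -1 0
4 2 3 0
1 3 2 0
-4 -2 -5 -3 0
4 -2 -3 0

6

There are 2^5 = 32 truth assignments over (x1, x2, x3, x4, x5).
Split on x1. With x1 = True, the clauses containing x1 are satisfied and ¬x1 drops from the rest; 3 of the 2^4 = 16 assignments to the other variables satisfy what remains.
With x1 = False, by the same count on the reduced clause set, 3 assignments work.
(One model: x1=F, x2=F, x3=T, x4=F, x5=F.)
Total: 3 + 3 = 6.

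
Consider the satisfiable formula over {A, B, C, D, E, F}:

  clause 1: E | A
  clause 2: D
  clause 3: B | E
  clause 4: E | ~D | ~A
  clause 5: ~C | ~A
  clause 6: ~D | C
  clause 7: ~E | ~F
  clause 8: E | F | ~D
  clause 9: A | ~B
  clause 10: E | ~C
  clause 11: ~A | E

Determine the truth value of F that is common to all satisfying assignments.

Suppose F = 1.
Unit clause (D) forces D = 1.
Unit clause (C) forces C = 1.
Unit clause (~A) forces A = 0.
Unit clause (E) forces E = 1.
But (~E) is also a unit clause — contradiction.
So every satisfying assignment has F = False.

False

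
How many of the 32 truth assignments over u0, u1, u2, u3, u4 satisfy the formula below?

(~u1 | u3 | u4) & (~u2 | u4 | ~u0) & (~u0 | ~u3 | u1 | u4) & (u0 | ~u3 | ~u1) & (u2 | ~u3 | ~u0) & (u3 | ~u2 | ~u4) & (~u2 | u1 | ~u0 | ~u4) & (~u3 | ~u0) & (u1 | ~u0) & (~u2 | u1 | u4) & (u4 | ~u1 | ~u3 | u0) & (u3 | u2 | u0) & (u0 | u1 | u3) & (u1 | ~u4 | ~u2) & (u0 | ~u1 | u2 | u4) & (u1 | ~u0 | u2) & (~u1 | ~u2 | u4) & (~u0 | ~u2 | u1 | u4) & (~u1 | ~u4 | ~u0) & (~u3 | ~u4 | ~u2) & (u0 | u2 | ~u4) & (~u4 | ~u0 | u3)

1

There are 2^5 = 32 truth assignments over (u0, u1, u2, u3, u4).
Split on u2. With u2 = 1, the clauses containing u2 are satisfied and ~u2 drops from the rest; 0 of the 2^4 = 16 assignments to the other variables satisfy what remains.
With u2 = 0, by the same count on the reduced clause set, 1 assignment works.
Total: 0 + 1 = 1.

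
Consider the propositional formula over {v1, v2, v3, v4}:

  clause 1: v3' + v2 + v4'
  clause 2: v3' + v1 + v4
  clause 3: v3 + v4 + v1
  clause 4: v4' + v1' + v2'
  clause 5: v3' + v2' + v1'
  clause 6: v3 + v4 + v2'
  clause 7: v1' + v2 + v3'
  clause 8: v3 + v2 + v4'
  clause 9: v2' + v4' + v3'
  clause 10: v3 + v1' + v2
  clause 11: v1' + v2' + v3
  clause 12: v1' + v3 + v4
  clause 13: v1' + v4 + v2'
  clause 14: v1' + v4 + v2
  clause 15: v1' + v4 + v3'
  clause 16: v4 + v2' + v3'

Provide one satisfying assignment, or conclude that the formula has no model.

Branch on v3: set v3 = 0.
Branch on v4: set v4 = 1.
The clause (v2) is unit, so v2 = 1.
The clause (v1') is unit, so v1 = 0.
All clauses are satisfied.

v1: 0, v2: 1, v3: 0, v4: 1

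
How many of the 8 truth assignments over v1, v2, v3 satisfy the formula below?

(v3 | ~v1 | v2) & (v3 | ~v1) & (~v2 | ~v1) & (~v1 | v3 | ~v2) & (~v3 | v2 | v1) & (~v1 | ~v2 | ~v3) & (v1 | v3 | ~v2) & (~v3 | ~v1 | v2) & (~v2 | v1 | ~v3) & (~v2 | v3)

1

There are 2^3 = 8 truth assignments over (v1, v2, v3).
Check each against the 10 clauses (columns in the order v1, v2, v3):
  F F F  ✓ satisfies all
  F F T  ✗ fails (~v3 | v2 | v1)
  F T F  ✗ fails (v1 | v3 | ~v2)
  F T T  ✗ fails (~v2 | v1 | ~v3)
  T F F  ✗ fails (v3 | ~v1 | v2)
  T F T  ✗ fails (~v3 | ~v1 | v2)
  T T F  ✗ fails (v3 | ~v1)
  T T T  ✗ fails (~v2 | ~v1)
1 of the 8 rows is a model.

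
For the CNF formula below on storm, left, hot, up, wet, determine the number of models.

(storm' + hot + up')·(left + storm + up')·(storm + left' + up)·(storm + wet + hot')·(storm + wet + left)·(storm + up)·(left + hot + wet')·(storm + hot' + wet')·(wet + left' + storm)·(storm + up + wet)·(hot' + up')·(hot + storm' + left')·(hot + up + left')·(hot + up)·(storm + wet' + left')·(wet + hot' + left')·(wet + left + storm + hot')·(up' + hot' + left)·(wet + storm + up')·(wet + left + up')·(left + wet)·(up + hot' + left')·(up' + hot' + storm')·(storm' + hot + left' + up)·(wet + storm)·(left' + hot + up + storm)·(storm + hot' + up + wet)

There are 2^5 = 32 truth assignments over (storm, left, hot, up, wet).
Split on wet. With wet = 1, the clauses containing wet are satisfied and wet' drops from the rest; 1 of the 2^4 = 16 assignments to the other variables satisfy what remains.
With wet = 0, by the same count on the reduced clause set, 0 assignments work.
(One model: storm=T, left=F, hot=T, up=F, wet=T.)
Total: 1 + 0 = 1.

1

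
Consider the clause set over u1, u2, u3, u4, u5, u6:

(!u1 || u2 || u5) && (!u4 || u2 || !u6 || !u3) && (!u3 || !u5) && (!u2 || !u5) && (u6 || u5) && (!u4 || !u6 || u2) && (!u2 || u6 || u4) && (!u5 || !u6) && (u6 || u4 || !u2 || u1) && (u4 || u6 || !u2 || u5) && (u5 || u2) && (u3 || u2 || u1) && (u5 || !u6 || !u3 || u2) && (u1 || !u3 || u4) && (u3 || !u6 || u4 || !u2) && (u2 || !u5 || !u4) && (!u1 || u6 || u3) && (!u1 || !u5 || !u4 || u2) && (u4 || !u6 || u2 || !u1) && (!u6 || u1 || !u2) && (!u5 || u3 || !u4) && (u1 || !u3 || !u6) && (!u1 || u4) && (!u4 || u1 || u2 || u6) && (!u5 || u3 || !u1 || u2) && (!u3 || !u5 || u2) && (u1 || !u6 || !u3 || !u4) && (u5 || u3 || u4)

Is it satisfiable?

Yes, satisfiable

Branch on u3: set u3 = false.
Branch on u2: set u2 = true.
From the singleton clause (!u5), u5 = false.
From the singleton clause (u6), u6 = true.
From the singleton clause (u4), u4 = true.
From the singleton clause (u1), u1 = true.
Every clause now holds.
A satisfying assignment: u1 ↦ true, u2 ↦ true, u3 ↦ false, u4 ↦ true, u5 ↦ false, u6 ↦ true.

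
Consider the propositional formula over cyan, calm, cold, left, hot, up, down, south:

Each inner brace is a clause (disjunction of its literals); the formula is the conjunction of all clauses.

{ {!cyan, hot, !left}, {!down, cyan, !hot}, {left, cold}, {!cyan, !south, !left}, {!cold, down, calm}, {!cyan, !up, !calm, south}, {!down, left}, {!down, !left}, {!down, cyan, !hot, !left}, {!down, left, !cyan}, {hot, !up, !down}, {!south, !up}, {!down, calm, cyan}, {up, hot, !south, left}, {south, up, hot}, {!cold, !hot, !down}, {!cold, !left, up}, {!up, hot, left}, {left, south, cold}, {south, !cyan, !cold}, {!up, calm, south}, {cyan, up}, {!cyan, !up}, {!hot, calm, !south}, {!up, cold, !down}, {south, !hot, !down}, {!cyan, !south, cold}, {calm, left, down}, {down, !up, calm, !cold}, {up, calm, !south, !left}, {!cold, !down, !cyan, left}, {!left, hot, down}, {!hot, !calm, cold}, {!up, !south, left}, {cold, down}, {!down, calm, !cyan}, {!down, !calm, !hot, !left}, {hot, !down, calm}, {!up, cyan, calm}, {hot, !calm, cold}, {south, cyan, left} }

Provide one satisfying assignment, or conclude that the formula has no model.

cyan: false, calm: true, cold: true, left: true, hot: true, up: true, down: false, south: false

Case left = true:
(!down) alone gives down = false.
(hot) alone gives hot = true.
(cold) alone gives cold = true.
(calm) alone gives calm = true.
(up) alone gives up = true.
(!south) alone gives south = false.
(!cyan) alone gives cyan = false.
This assignment satisfies each clause.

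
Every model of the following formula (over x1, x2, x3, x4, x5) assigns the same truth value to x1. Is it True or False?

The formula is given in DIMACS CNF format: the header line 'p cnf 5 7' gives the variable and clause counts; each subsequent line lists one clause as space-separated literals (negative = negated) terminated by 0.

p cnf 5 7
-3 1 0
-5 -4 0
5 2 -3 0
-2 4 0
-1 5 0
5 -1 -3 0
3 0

Suppose x1 = False.
Unit clause (¬x3) forces x3 = False.
That conflicts with the unit clause (x3).
So every satisfying assignment has x1 = True.

True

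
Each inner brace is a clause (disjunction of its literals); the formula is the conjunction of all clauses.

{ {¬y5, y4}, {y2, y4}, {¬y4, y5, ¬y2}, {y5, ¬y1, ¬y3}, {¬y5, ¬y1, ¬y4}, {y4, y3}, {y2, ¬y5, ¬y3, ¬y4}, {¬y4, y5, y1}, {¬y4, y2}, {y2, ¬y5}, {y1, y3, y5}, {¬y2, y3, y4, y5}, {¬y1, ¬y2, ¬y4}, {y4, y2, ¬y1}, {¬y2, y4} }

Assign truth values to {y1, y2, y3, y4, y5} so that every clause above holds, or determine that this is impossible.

y1=False; y2=True; y3=True; y4=True; y5=True

Branch on y5: set y5 = True.
The clause (y4) is unit, so y4 = True.
The clause (¬y1) is unit, so y1 = False.
The clause (y2) is unit, so y2 = True.
All clauses hold; y3 can take either value.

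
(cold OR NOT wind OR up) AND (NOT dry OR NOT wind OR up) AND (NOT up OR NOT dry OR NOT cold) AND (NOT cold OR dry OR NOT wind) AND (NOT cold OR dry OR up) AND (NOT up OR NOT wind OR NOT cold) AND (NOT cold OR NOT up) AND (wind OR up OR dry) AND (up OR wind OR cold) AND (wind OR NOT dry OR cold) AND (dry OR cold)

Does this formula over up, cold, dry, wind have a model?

Branch on cold: set cold = true.
Unit clause (NOT up) forces up = false.
Unit clause (dry) forces dry = true.
Unit clause (NOT wind) forces wind = false.
All clauses are satisfied.
A satisfying assignment: up: false,  cold: true,  dry: true,  wind: false.

Yes, satisfiable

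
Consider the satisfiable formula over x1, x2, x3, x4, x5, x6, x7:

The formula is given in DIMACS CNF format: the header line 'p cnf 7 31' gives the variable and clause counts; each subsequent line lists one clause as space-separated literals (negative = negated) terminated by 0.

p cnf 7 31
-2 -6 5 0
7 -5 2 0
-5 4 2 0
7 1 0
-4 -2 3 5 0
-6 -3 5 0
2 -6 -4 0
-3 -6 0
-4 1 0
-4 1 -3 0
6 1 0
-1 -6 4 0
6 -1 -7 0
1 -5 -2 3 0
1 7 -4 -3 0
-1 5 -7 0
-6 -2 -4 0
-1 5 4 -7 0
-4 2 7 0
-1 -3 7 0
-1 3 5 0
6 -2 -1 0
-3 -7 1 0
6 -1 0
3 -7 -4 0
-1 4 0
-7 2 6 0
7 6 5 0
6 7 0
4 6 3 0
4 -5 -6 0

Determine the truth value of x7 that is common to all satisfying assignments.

Suppose x7 = False.
(x1) alone gives x1 = True.
(¬x3) alone gives x3 = False.
(x5) alone gives x5 = True.
(x2) alone gives x2 = True.
(x6) alone gives x6 = True.
(x4) alone gives x4 = True.
But (¬x4) is also a unit clause — contradiction.
So every satisfying assignment has x7 = True.

True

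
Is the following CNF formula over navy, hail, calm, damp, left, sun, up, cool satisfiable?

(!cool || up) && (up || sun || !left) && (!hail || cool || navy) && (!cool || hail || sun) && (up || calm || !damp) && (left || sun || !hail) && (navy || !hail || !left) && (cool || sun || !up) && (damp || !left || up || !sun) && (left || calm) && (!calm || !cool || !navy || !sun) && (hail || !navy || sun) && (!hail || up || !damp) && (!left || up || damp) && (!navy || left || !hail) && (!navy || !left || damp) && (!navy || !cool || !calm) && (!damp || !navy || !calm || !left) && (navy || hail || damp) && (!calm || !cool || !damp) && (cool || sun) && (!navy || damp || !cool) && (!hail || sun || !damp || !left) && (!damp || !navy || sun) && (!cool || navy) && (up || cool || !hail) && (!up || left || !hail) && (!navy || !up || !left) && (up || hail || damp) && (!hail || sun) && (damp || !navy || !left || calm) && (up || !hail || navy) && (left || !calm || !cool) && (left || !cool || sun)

Branch on cool: set cool = false.
The clause (sun) is unit, so sun = true.
Branch on hail: set hail = false.
Branch on left: set left = false.
The clause (calm) is unit, so calm = true.
Branch on navy: set navy = true.
Branch on up: set up = true.
Every clause is now satisfied; damp is unconstrained.
A satisfying assignment: navy=true, hail=false, calm=true, damp=false, left=false, sun=true, up=true, cool=false.

Yes, satisfiable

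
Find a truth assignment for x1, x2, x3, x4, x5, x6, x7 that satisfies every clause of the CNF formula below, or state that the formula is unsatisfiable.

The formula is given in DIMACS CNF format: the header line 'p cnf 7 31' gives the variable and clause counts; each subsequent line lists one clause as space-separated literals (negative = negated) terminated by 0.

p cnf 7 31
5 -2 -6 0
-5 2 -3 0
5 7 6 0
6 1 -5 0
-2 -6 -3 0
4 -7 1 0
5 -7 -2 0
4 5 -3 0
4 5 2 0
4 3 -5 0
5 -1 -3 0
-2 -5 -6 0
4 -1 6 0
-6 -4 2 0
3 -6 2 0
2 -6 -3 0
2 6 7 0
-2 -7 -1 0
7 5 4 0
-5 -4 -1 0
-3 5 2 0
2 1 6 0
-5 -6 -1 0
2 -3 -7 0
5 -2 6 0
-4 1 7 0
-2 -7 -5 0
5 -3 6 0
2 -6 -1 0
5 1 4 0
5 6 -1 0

UNSATISFIABLE

Try x5 = True.
Try x2 = True.
Unit clause (¬x6) forces x6 = False.
Unit clause (x1) forces x1 = True.
Unit clause (x4) forces x4 = True.
But (¬x4) is also a unit clause — contradiction.
Undo x2 and try x2 = False.
Unit clause (¬x3) forces x3 = False.
Unit clause (x4) forces x4 = True.
Unit clause (¬x6) forces x6 = False.
Unit clause (x1) forces x1 = True.
But (¬x1) is also a unit clause — contradiction.
Either choice for x2 ends in contradiction.
Undo x5 and try x5 = False.
Try x2 = False.
Unit clause (x4) forces x4 = True.
Unit clause (¬x6) forces x6 = False.
Unit clause (x7) forces x7 = True.
Unit clause (¬x3) forces x3 = False.
Unit clause (x1) forces x1 = True.
But (¬x1) is also a unit clause — contradiction.
Undo x2 and try x2 = True.
Unit clause (¬x6) forces x6 = False.
But (x6) is also a unit clause — contradiction.
Either choice for x2 ends in contradiction.
Either choice for x5 ends in contradiction.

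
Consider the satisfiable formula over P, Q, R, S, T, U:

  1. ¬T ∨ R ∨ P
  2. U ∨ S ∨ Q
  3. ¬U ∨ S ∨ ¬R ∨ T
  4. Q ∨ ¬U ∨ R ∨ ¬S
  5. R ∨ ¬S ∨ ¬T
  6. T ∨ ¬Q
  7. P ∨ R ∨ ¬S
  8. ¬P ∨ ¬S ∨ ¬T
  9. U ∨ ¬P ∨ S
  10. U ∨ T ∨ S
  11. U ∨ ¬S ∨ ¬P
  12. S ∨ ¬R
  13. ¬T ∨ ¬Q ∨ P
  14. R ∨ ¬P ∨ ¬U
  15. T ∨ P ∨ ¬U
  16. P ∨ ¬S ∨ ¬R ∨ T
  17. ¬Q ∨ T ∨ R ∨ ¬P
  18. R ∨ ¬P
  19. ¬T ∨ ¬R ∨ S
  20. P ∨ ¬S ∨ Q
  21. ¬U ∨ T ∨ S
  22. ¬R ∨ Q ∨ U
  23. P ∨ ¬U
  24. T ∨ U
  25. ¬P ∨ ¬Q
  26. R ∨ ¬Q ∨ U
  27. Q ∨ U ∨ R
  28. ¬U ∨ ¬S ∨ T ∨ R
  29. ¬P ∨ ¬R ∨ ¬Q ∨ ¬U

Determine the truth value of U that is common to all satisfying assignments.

Suppose U = False.
Unit clause (T) forces T = True.
Suppose R = True.
Unit clause (S) forces S = True.
Unit clause (¬P) forces P = False.
Unit clause (¬Q) forces Q = False.
Now (Q) is unsatisfied and unit — conflict.
Undo R and try R = False.
Unit clause (P) forces P = True.
Now (¬P) is unsatisfied and unit — conflict.
Both values of R lead to a conflict.
So every satisfying assignment has U = True.

True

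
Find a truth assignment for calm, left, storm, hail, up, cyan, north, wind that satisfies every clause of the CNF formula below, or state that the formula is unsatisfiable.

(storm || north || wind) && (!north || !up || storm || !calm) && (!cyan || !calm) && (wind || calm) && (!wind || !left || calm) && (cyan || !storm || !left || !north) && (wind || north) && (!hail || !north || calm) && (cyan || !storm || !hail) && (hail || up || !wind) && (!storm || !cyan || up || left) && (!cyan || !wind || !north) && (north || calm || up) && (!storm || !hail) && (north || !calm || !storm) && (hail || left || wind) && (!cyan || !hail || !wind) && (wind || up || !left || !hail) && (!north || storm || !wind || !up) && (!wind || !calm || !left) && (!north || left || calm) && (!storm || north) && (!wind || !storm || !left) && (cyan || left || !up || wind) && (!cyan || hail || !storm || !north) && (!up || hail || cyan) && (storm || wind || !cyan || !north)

Case cyan = false:
Case wind = false:
The clause (calm) is unit, so calm = true.
The clause (north) is unit, so north = true.
Case up = false:
Case storm = false:
Case hail = false:
The clause (left) is unit, so left = true.
Every clause now holds.

calm=true,  left=true,  storm=false,  hail=false,  up=false,  cyan=false,  north=true,  wind=false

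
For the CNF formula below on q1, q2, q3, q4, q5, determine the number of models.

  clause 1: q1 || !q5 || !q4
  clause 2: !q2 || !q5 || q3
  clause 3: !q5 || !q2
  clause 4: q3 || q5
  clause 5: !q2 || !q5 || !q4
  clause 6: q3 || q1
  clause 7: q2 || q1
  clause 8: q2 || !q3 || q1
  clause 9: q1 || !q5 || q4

There are 2^5 = 32 truth assignments over (q1, q2, q3, q4, q5).
Split on q3. With q3 = true, the clauses containing q3 are satisfied and !q3 drops from the rest; 8 of the 2^4 = 16 assignments to the other variables satisfy what remains.
With q3 = false, by the same count on the reduced clause set, 2 assignments work.
Total: 8 + 2 = 10.

10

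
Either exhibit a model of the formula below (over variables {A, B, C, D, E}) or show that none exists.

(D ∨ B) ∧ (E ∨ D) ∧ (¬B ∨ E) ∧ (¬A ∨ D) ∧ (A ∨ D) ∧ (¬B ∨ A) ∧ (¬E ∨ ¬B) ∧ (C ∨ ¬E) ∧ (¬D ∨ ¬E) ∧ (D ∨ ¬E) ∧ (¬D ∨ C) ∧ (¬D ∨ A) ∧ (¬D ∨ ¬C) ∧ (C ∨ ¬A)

Try D = True.
Unit clause (¬E) forces E = False.
Unit clause (¬B) forces B = False.
Unit clause (C) forces C = True.
That conflicts with the unit clause (¬C).
That branch fails; take D = False instead.
Unit clause (B) forces B = True.
Unit clause (E) forces E = True.
That conflicts with the unit clause (¬E).
Either choice for D ends in contradiction.

UNSATISFIABLE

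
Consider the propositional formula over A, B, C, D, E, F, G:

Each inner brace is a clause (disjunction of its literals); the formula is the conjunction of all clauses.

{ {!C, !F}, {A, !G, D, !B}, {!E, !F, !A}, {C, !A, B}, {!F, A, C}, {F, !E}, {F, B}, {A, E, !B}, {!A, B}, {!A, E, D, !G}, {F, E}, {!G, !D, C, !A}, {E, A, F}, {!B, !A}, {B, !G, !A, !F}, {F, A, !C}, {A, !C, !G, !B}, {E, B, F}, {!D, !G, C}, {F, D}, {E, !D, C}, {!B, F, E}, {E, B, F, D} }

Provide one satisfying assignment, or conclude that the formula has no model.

Branch on C: set C = false.
Branch on A: set A = false.
The clause (!F) is unit, so F = false.
The clause (!E) is unit, so E = false.
But (E) is also a unit clause — contradiction.
That branch fails; take A = true instead.
The clause (B) is unit, so B = true.
But (!B) is also a unit clause — contradiction.
Both values of A lead to a conflict.
That branch fails; take C = true instead.
The clause (!F) is unit, so F = false.
The clause (!E) is unit, so E = false.
But (E) is also a unit clause — contradiction.
Both values of C lead to a conflict.

UNSATISFIABLE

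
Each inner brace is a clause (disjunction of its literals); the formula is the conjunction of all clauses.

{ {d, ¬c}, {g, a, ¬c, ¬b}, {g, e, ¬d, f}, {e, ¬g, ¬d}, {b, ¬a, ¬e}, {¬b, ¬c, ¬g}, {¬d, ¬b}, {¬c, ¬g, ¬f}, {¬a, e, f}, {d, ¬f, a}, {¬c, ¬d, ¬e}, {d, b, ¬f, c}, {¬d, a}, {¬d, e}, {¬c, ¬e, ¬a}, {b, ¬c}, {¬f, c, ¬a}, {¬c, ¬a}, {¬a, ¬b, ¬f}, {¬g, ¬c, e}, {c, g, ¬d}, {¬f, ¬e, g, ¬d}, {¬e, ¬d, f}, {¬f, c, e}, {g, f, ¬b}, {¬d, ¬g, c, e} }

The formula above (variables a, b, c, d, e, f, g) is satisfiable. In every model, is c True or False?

False

Suppose c = True.
(d) alone gives d = True.
(¬b) alone gives b = False.
Now (b) is unsatisfied and unit — conflict.
So every satisfying assignment has c = False.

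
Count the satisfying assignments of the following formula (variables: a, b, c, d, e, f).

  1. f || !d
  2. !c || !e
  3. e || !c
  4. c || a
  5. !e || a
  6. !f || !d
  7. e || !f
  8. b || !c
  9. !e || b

There are 2^6 = 64 truth assignments over (a, b, c, d, e, f).
Split on e. With e = true, the clauses containing e are satisfied and !e drops from the rest; 2 of the 2^5 = 32 assignments to the other variables satisfy what remains.
With e = false, by the same count on the reduced clause set, 2 assignments work.
Total: 2 + 2 = 4.

4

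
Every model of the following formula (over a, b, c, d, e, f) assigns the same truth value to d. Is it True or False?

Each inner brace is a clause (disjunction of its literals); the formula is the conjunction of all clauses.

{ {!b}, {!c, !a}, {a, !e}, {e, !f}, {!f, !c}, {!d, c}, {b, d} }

Suppose d = false.
The clause (!b) is unit, so b = false.
That conflicts with the unit clause (b).
So every satisfying assignment has d = True.

True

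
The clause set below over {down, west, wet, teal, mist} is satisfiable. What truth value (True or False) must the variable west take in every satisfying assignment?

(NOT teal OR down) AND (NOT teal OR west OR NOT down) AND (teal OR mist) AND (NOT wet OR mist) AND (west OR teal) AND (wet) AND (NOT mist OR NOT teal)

True

Suppose west = false.
(teal) alone gives teal = true.
(down) alone gives down = true.
That conflicts with the unit clause (NOT down).
So every satisfying assignment has west = True.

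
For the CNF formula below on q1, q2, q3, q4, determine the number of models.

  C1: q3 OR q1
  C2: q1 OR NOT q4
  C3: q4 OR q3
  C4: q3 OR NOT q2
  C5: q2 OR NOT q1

4

There are 2^4 = 16 truth assignments over (q1, q2, q3, q4).
Check each against the 5 clauses (columns in the order q1, q2, q3, q4):
  F F F F  ✗ fails (q3 OR q1)
  F F F T  ✗ fails (q3 OR q1)
  F F T F  ✓ satisfies all
  F F T T  ✗ fails (q1 OR NOT q4)
  F T F F  ✗ fails (q3 OR q1)
  F T F T  ✗ fails (q3 OR q1)
  F T T F  ✓ satisfies all
  F T T T  ✗ fails (q1 OR NOT q4)
  T F F F  ✗ fails (q4 OR q3)
  T F F T  ✗ fails (q2 OR NOT q1)
  T F T F  ✗ fails (q2 OR NOT q1)
  T F T T  ✗ fails (q2 OR NOT q1)
  T T F F  ✗ fails (q4 OR q3)
  T T F T  ✗ fails (q3 OR NOT q2)
  T T T F  ✓ satisfies all
  T T T T  ✓ satisfies all
4 of the 16 rows are models.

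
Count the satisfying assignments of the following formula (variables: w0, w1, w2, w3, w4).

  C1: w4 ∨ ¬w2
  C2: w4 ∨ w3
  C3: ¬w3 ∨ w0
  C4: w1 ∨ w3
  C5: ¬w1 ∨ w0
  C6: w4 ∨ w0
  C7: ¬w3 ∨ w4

There are 2^5 = 32 truth assignments over (w0, w1, w2, w3, w4).
Split on w4. With w4 = True, the clauses containing w4 are satisfied and ¬w4 drops from the rest; 6 of the 2^4 = 16 assignments to the other variables satisfy what remains.
With w4 = False, by the same count on the reduced clause set, 0 assignments work.
(One model: w0=T, w1=F, w2=F, w3=T, w4=T.)
Total: 6 + 0 = 6.

6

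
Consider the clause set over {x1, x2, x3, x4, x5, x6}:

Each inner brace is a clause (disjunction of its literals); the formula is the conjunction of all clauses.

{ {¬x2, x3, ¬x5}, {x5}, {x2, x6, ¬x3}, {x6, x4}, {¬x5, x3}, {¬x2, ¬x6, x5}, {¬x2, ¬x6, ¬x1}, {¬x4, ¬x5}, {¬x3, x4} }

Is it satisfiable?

The clause (x5) is unit, so x5 = True.
The clause (x3) is unit, so x3 = True.
The clause (¬x4) is unit, so x4 = False.
That conflicts with the unit clause (x4).
No assignment satisfies every clause.

Unsatisfiable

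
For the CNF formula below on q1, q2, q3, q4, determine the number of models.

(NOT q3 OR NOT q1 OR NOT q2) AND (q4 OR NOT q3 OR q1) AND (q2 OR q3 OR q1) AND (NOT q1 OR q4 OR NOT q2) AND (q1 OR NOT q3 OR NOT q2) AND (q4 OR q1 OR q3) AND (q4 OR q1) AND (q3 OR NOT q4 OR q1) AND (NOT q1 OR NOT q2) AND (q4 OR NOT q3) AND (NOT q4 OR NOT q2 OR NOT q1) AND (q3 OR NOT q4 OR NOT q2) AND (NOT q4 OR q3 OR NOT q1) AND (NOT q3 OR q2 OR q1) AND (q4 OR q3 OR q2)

1

There are 2^4 = 16 truth assignments over (q1, q2, q3, q4).
Split on q2. With q2 = true, the clauses containing q2 are satisfied and NOT q2 drops from the rest; 0 of the 2^3 = 8 assignments to the other variables satisfy what remains.
With q2 = false, by the same count on the reduced clause set, 1 assignment works.
(One model: q1=T, q2=F, q3=T, q4=T.)
Total: 0 + 1 = 1.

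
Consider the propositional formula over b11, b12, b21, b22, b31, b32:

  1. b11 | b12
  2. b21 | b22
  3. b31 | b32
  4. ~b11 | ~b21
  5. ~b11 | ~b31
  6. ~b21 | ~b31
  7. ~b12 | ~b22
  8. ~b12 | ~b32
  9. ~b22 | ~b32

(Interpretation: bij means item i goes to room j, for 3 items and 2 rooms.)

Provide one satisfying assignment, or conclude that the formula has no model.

Try b11 = 1.
From the singleton clause (~b21), b21 = 0.
From the singleton clause (b22), b22 = 1.
From the singleton clause (~b31), b31 = 0.
From the singleton clause (b32), b32 = 1.
But (~b32) is also a unit clause — contradiction.
Backtrack on b11: now try b11 = 0.
From the singleton clause (b12), b12 = 1.
From the singleton clause (~b22), b22 = 0.
From the singleton clause (b21), b21 = 1.
From the singleton clause (~b31), b31 = 0.
From the singleton clause (b32), b32 = 1.
But (~b32) is also a unit clause — contradiction.
Neither b11 = 1 nor b11 = 0 works.

UNSATISFIABLE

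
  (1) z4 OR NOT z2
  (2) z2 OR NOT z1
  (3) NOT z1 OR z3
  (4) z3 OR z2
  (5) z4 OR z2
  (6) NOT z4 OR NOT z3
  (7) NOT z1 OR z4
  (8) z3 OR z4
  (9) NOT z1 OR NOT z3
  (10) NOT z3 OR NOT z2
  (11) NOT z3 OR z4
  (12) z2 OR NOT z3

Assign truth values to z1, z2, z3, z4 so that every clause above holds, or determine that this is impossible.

z1: false,  z2: true,  z3: false,  z4: true

Try z4 = true.
Unit clause (NOT z3) forces z3 = false.
Unit clause (NOT z1) forces z1 = false.
Unit clause (z2) forces z2 = true.
All clauses are satisfied.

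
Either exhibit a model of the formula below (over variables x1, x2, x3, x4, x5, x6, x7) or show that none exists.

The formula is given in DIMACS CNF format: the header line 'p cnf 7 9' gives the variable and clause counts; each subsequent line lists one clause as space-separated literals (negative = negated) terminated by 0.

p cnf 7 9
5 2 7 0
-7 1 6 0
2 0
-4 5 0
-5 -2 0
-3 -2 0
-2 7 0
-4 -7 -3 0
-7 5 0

Unit clause (x2) forces x2 = True.
Unit clause (¬x5) forces x5 = False.
Unit clause (¬x4) forces x4 = False.
Unit clause (¬x3) forces x3 = False.
Unit clause (x7) forces x7 = True.
Now (¬x7) is unsatisfied and unit — conflict.

UNSATISFIABLE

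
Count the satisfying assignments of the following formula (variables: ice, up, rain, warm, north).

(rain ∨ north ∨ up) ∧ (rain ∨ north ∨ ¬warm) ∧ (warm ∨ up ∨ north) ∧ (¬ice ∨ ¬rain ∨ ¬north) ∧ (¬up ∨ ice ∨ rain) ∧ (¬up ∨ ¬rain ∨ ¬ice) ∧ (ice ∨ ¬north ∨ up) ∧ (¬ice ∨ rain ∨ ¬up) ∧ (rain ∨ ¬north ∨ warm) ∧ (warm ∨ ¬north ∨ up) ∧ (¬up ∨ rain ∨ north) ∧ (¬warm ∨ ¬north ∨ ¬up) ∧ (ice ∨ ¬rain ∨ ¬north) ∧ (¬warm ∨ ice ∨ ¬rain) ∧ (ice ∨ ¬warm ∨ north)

3

There are 2^5 = 32 truth assignments over (ice, up, rain, warm, north).
Split on north. With north = True, the clauses containing north are satisfied and ¬north drops from the rest; 1 of the 2^4 = 16 assignments to the other variables satisfy what remains.
With north = False, by the same count on the reduced clause set, 2 assignments work.
Total: 1 + 2 = 3.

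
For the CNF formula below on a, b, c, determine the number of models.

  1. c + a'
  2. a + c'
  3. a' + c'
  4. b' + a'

2

There are 2^3 = 8 truth assignments over (a, b, c).
Check each against the 4 clauses (columns in the order a, b, c):
  F F F  ✓ satisfies all
  F F T  ✗ fails (a + c')
  F T F  ✓ satisfies all
  F T T  ✗ fails (a + c')
  T F F  ✗ fails (c + a')
  T F T  ✗ fails (a' + c')
  T T F  ✗ fails (c + a')
  T T T  ✗ fails (a' + c')
2 of the 8 rows are models.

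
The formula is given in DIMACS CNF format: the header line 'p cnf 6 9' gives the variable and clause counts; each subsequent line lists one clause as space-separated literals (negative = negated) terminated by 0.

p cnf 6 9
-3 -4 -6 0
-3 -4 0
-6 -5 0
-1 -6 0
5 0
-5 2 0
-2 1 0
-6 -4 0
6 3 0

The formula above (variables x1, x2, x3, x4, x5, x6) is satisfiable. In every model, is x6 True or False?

Suppose x6 = True.
From the singleton clause (¬x5), x5 = False.
But (x5) is also a unit clause — contradiction.
So every satisfying assignment has x6 = False.

False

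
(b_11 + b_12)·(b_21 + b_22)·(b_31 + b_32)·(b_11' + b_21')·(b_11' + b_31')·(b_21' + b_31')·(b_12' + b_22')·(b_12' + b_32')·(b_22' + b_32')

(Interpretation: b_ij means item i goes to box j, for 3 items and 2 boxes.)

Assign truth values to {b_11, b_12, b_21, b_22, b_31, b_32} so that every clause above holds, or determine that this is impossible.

Try b_11 = 1.
The clause (b_21') is unit, so b_21 = 0.
The clause (b_22) is unit, so b_22 = 1.
The clause (b_31') is unit, so b_31 = 0.
The clause (b_32) is unit, so b_32 = 1.
Now (b_32') is unsatisfied and unit — conflict.
Undo b_11 and try b_11 = 0.
The clause (b_12) is unit, so b_12 = 1.
The clause (b_22') is unit, so b_22 = 0.
The clause (b_21) is unit, so b_21 = 1.
The clause (b_31') is unit, so b_31 = 0.
The clause (b_32) is unit, so b_32 = 1.
Now (b_32') is unsatisfied and unit — conflict.
Neither b_11 = 1 nor b_11 = 0 works.

UNSATISFIABLE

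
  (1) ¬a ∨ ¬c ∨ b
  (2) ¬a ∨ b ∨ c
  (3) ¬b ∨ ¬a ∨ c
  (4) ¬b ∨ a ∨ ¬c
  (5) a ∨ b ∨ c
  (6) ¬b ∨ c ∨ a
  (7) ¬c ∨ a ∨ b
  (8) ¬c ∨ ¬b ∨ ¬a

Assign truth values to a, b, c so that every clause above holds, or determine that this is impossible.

Suppose a = False.
Suppose b = False.
From the singleton clause (c), c = True.
That conflicts with the unit clause (¬c).
Undo b and try b = True.
From the singleton clause (¬c), c = False.
That conflicts with the unit clause (c).
Either choice for b ends in contradiction.
Undo a and try a = True.
Suppose c = False.
From the singleton clause (b), b = True.
That conflicts with the unit clause (¬b).
Undo c and try c = True.
From the singleton clause (b), b = True.
That conflicts with the unit clause (¬b).
Either choice for c ends in contradiction.
Either choice for a ends in contradiction.

UNSATISFIABLE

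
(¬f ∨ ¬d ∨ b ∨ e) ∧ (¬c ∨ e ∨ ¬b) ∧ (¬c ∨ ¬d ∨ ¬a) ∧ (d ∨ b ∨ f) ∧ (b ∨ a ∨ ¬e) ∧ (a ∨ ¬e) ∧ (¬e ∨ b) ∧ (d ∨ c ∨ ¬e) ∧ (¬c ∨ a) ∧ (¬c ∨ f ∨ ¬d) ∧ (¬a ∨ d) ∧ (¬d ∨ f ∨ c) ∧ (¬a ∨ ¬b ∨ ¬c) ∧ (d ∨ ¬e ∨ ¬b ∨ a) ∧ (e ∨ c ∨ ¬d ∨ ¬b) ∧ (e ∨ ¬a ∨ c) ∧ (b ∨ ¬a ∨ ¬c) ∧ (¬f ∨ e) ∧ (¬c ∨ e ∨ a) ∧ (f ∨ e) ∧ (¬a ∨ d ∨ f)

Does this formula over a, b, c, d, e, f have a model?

Yes, satisfiable

Try a = True.
From the singleton clause (d), d = True.
From the singleton clause (¬c), c = False.
From the singleton clause (f), f = True.
From the singleton clause (e), e = True.
From the singleton clause (b), b = True.
Every clause now holds.
A satisfying assignment: a=True, b=True, c=False, d=True, e=True, f=True.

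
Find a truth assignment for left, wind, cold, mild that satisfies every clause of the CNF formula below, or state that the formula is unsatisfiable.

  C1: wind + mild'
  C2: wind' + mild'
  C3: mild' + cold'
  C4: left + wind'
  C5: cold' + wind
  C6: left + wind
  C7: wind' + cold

Case wind = 1:
The clause (mild') is unit, so mild = 0.
The clause (left) is unit, so left = 1.
The clause (cold) is unit, so cold = 1.
All clauses are satisfied.

left: 1; wind: 1; cold: 1; mild: 0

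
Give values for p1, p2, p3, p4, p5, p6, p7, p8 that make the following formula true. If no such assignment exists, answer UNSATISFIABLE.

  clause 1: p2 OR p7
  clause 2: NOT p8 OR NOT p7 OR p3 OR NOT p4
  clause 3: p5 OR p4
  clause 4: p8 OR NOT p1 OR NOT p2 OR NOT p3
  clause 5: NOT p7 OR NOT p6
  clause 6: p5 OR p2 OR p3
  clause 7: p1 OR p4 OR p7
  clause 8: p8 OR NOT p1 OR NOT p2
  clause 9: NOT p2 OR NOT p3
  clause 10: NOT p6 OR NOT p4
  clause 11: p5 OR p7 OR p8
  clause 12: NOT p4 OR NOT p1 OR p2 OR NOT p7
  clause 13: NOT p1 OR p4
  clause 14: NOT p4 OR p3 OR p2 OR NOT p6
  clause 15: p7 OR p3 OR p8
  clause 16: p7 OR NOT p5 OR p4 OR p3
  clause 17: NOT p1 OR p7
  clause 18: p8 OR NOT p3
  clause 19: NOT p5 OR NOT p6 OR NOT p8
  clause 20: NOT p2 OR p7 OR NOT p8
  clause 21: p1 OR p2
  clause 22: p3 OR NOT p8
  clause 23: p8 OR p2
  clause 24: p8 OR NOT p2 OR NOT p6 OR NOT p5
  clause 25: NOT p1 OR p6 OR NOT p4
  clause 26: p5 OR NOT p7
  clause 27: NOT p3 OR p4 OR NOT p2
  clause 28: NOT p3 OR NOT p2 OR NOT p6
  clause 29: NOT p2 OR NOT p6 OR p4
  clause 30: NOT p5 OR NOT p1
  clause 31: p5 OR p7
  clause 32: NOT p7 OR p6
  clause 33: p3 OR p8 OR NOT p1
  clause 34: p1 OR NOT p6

UNSATISFIABLE

Case p2 = true:
The clause (NOT p3) is unit, so p3 = false.
The clause (NOT p8) is unit, so p8 = false.
The clause (NOT p1) is unit, so p1 = false.
The clause (p7) is unit, so p7 = true.
The clause (NOT p6) is unit, so p6 = false.
Now (p6) is unsatisfied and unit — conflict.
So p2 must be the other value — set p2 = false.
The clause (p7) is unit, so p7 = true.
The clause (NOT p6) is unit, so p6 = false.
Now (p6) is unsatisfied and unit — conflict.
Both values of p2 lead to a conflict.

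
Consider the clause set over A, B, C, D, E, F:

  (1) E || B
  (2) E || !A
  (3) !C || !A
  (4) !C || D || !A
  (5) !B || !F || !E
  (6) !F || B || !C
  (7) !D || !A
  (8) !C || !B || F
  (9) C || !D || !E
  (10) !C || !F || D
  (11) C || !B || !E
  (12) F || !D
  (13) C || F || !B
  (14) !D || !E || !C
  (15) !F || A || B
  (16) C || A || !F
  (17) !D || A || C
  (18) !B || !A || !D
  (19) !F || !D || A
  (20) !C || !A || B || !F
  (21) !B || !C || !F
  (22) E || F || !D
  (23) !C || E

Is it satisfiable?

Yes, satisfiable

Case E = true:
Case C = false:
From the singleton clause (!D), D = false.
From the singleton clause (!B), B = false.
Case F = false:
All clauses hold; A can take either value.
A satisfying assignment: A=false,  B=false,  C=false,  D=false,  E=true,  F=false.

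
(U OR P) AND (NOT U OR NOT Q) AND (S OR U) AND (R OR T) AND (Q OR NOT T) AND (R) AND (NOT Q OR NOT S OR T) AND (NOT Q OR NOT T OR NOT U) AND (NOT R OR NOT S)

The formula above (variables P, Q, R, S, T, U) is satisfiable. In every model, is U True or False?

True

Suppose U = false.
(P) alone gives P = true.
(S) alone gives S = true.
(R) alone gives R = true.
That conflicts with the unit clause (NOT R).
So every satisfying assignment has U = True.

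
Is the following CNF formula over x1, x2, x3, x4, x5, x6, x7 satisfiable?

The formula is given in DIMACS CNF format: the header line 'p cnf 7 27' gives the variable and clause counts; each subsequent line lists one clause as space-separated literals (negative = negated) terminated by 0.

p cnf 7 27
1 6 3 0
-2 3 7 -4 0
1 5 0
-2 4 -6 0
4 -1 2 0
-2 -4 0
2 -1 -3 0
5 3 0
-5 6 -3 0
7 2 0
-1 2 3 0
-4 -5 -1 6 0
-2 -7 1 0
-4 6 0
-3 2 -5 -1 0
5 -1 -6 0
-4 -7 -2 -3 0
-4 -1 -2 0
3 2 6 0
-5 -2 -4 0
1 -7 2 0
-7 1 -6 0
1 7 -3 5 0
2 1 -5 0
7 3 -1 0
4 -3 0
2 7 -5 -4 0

Satisfiable

Branch on x1: set x1 = True.
Branch on x4: set x4 = False.
The clause (x2) is unit, so x2 = True.
The clause (¬x6) is unit, so x6 = False.
The clause (¬x3) is unit, so x3 = False.
The clause (x5) is unit, so x5 = True.
The clause (x7) is unit, so x7 = True.
This assignment satisfies each clause.
A satisfying assignment: x1=True,  x2=True,  x3=False,  x4=False,  x5=True,  x6=False,  x7=True.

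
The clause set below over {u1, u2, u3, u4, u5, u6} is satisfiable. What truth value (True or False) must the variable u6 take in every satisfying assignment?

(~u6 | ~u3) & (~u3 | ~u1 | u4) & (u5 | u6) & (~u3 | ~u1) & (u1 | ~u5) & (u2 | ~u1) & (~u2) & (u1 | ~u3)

True

Suppose u6 = 0.
Unit clause (u5) forces u5 = 1.
Unit clause (u1) forces u1 = 1.
Unit clause (~u3) forces u3 = 0.
Unit clause (u2) forces u2 = 1.
Now (~u2) is unsatisfied and unit — conflict.
So every satisfying assignment has u6 = True.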